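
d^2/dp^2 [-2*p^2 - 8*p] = -4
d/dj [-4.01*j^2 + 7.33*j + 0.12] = 7.33 - 8.02*j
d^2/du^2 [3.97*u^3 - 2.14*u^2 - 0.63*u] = 23.82*u - 4.28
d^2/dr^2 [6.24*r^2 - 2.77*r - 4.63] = 12.4800000000000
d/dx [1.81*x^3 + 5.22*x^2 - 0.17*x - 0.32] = 5.43*x^2 + 10.44*x - 0.17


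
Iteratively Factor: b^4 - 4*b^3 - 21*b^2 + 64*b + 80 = (b + 1)*(b^3 - 5*b^2 - 16*b + 80) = (b + 1)*(b + 4)*(b^2 - 9*b + 20) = (b - 4)*(b + 1)*(b + 4)*(b - 5)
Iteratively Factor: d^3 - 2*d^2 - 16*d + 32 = (d - 4)*(d^2 + 2*d - 8) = (d - 4)*(d + 4)*(d - 2)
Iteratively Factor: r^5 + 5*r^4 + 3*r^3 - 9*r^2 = (r)*(r^4 + 5*r^3 + 3*r^2 - 9*r) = r*(r + 3)*(r^3 + 2*r^2 - 3*r) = r*(r - 1)*(r + 3)*(r^2 + 3*r) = r*(r - 1)*(r + 3)^2*(r)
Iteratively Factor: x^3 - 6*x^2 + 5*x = (x)*(x^2 - 6*x + 5) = x*(x - 1)*(x - 5)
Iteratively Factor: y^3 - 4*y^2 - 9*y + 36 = (y - 3)*(y^2 - y - 12) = (y - 3)*(y + 3)*(y - 4)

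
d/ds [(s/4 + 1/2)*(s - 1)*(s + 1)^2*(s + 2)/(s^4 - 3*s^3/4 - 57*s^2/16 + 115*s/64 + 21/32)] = 16*(64*s^8 - 96*s^7 - 1372*s^6 - 1692*s^5 + 1827*s^4 + 2706*s^3 - 1633*s^2 - 1908*s + 124)/(4096*s^8 - 6144*s^7 - 26880*s^6 + 36608*s^5 + 46320*s^4 - 56472*s^3 - 5927*s^2 + 9660*s + 1764)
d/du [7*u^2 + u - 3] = 14*u + 1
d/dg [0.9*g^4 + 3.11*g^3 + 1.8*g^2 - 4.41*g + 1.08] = 3.6*g^3 + 9.33*g^2 + 3.6*g - 4.41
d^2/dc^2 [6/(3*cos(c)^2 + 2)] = 36*(6*sin(c)^4 + sin(c)^2 - 5)/(3*sin(c)^2 - 5)^3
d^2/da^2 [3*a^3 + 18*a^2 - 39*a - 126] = 18*a + 36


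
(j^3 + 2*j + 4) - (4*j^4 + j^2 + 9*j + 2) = -4*j^4 + j^3 - j^2 - 7*j + 2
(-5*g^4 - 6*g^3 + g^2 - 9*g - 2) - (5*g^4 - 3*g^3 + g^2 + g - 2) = -10*g^4 - 3*g^3 - 10*g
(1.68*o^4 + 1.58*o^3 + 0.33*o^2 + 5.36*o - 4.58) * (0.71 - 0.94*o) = -1.5792*o^5 - 0.2924*o^4 + 0.8116*o^3 - 4.8041*o^2 + 8.1108*o - 3.2518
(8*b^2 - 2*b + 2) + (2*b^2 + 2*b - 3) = 10*b^2 - 1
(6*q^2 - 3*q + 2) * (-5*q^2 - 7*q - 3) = -30*q^4 - 27*q^3 - 7*q^2 - 5*q - 6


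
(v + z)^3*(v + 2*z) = v^4 + 5*v^3*z + 9*v^2*z^2 + 7*v*z^3 + 2*z^4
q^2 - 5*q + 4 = (q - 4)*(q - 1)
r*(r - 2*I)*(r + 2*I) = r^3 + 4*r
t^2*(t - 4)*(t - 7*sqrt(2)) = t^4 - 7*sqrt(2)*t^3 - 4*t^3 + 28*sqrt(2)*t^2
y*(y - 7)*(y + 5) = y^3 - 2*y^2 - 35*y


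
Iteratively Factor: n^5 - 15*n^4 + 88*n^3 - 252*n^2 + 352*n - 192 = (n - 4)*(n^4 - 11*n^3 + 44*n^2 - 76*n + 48) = (n - 4)*(n - 2)*(n^3 - 9*n^2 + 26*n - 24) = (n - 4)^2*(n - 2)*(n^2 - 5*n + 6) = (n - 4)^2*(n - 2)^2*(n - 3)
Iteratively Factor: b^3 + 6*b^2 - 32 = (b + 4)*(b^2 + 2*b - 8) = (b - 2)*(b + 4)*(b + 4)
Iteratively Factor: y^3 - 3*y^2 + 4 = (y - 2)*(y^2 - y - 2) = (y - 2)*(y + 1)*(y - 2)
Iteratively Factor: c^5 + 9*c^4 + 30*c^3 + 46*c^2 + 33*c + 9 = (c + 1)*(c^4 + 8*c^3 + 22*c^2 + 24*c + 9) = (c + 1)^2*(c^3 + 7*c^2 + 15*c + 9) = (c + 1)^3*(c^2 + 6*c + 9) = (c + 1)^3*(c + 3)*(c + 3)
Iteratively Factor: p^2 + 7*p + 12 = (p + 3)*(p + 4)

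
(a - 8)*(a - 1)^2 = a^3 - 10*a^2 + 17*a - 8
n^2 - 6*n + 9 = (n - 3)^2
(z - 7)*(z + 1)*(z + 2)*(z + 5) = z^4 + z^3 - 39*z^2 - 109*z - 70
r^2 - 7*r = r*(r - 7)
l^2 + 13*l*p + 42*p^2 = (l + 6*p)*(l + 7*p)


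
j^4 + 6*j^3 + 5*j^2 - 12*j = j*(j - 1)*(j + 3)*(j + 4)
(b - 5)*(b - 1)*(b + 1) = b^3 - 5*b^2 - b + 5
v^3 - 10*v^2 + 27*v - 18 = (v - 6)*(v - 3)*(v - 1)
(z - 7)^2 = z^2 - 14*z + 49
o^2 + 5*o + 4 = (o + 1)*(o + 4)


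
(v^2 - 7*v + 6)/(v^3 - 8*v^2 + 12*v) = (v - 1)/(v*(v - 2))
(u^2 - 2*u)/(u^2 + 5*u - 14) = u/(u + 7)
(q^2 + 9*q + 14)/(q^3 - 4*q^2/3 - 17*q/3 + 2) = 3*(q + 7)/(3*q^2 - 10*q + 3)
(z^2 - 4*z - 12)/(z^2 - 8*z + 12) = (z + 2)/(z - 2)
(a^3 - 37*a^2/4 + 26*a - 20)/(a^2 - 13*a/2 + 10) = (4*a^2 - 21*a + 20)/(2*(2*a - 5))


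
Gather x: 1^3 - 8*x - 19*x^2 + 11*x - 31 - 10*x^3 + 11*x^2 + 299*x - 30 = -10*x^3 - 8*x^2 + 302*x - 60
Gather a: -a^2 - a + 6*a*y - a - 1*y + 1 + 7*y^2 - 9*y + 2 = -a^2 + a*(6*y - 2) + 7*y^2 - 10*y + 3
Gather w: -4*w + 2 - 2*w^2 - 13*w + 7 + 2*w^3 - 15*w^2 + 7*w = 2*w^3 - 17*w^2 - 10*w + 9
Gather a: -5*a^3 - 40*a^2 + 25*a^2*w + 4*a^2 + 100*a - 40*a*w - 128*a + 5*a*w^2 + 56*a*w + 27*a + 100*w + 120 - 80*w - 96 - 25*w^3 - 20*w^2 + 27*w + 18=-5*a^3 + a^2*(25*w - 36) + a*(5*w^2 + 16*w - 1) - 25*w^3 - 20*w^2 + 47*w + 42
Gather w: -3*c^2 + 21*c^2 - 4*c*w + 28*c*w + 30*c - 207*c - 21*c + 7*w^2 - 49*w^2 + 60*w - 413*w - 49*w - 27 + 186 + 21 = 18*c^2 - 198*c - 42*w^2 + w*(24*c - 402) + 180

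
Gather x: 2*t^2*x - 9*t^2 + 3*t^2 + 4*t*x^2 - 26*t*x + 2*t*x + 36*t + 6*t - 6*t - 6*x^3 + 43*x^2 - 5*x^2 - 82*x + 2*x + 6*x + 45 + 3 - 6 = -6*t^2 + 36*t - 6*x^3 + x^2*(4*t + 38) + x*(2*t^2 - 24*t - 74) + 42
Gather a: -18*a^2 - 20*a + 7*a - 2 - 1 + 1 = -18*a^2 - 13*a - 2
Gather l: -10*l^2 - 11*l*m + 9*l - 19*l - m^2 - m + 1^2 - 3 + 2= -10*l^2 + l*(-11*m - 10) - m^2 - m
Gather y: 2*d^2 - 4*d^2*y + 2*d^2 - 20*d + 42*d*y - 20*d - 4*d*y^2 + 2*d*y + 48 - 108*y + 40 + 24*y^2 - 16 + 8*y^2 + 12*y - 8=4*d^2 - 40*d + y^2*(32 - 4*d) + y*(-4*d^2 + 44*d - 96) + 64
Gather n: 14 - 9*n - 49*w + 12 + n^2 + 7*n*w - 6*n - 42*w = n^2 + n*(7*w - 15) - 91*w + 26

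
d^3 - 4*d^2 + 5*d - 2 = (d - 2)*(d - 1)^2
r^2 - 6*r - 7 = (r - 7)*(r + 1)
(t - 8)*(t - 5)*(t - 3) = t^3 - 16*t^2 + 79*t - 120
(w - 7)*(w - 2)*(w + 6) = w^3 - 3*w^2 - 40*w + 84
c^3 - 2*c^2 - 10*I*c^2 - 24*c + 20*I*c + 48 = (c - 2)*(c - 6*I)*(c - 4*I)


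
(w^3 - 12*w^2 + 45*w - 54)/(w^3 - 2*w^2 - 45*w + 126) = (w - 3)/(w + 7)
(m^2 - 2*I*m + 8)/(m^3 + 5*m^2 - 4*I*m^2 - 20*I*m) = (m + 2*I)/(m*(m + 5))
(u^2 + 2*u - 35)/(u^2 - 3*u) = (u^2 + 2*u - 35)/(u*(u - 3))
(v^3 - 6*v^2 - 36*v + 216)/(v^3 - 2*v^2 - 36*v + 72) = (v - 6)/(v - 2)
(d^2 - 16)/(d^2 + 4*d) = (d - 4)/d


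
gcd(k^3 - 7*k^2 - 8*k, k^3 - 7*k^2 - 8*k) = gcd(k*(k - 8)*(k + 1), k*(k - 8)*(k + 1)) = k^3 - 7*k^2 - 8*k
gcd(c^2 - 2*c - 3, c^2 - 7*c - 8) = c + 1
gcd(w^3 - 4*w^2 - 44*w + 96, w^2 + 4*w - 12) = w^2 + 4*w - 12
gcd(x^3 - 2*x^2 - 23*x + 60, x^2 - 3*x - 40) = x + 5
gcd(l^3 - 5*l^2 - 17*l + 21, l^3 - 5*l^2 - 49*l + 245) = l - 7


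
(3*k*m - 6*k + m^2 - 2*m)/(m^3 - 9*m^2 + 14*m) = (3*k + m)/(m*(m - 7))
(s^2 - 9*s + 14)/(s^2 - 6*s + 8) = (s - 7)/(s - 4)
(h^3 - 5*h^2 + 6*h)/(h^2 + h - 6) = h*(h - 3)/(h + 3)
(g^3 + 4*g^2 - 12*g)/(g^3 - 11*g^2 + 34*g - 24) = g*(g^2 + 4*g - 12)/(g^3 - 11*g^2 + 34*g - 24)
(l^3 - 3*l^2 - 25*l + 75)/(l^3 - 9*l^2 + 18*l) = (l^2 - 25)/(l*(l - 6))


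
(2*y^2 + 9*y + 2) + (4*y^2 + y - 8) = 6*y^2 + 10*y - 6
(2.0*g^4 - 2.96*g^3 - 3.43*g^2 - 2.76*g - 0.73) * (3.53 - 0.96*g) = -1.92*g^5 + 9.9016*g^4 - 7.156*g^3 - 9.4583*g^2 - 9.042*g - 2.5769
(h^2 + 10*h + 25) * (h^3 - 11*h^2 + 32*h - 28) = h^5 - h^4 - 53*h^3 + 17*h^2 + 520*h - 700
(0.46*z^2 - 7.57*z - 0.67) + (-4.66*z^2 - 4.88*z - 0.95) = -4.2*z^2 - 12.45*z - 1.62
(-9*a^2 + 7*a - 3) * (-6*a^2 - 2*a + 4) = 54*a^4 - 24*a^3 - 32*a^2 + 34*a - 12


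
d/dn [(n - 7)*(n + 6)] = 2*n - 1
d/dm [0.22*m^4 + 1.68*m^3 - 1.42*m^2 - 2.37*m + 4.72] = 0.88*m^3 + 5.04*m^2 - 2.84*m - 2.37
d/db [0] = 0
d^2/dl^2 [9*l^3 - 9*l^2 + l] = 54*l - 18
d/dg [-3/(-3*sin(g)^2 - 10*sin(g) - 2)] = -6*(3*sin(g) + 5)*cos(g)/(3*sin(g)^2 + 10*sin(g) + 2)^2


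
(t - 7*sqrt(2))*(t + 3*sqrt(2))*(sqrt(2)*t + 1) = sqrt(2)*t^3 - 7*t^2 - 46*sqrt(2)*t - 42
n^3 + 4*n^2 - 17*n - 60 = (n - 4)*(n + 3)*(n + 5)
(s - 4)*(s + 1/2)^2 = s^3 - 3*s^2 - 15*s/4 - 1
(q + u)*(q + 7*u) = q^2 + 8*q*u + 7*u^2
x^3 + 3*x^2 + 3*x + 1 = (x + 1)^3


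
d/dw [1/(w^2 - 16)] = -2*w/(w^2 - 16)^2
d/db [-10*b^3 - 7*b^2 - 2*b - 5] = -30*b^2 - 14*b - 2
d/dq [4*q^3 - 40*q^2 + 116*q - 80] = 12*q^2 - 80*q + 116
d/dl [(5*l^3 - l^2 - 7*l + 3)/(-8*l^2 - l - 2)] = (-40*l^4 - 10*l^3 - 85*l^2 + 52*l + 17)/(64*l^4 + 16*l^3 + 33*l^2 + 4*l + 4)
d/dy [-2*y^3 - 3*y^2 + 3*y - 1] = -6*y^2 - 6*y + 3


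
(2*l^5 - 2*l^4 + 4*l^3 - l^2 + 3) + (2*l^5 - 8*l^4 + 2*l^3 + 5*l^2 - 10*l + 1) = 4*l^5 - 10*l^4 + 6*l^3 + 4*l^2 - 10*l + 4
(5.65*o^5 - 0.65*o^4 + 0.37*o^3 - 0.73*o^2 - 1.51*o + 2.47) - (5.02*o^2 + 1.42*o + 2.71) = 5.65*o^5 - 0.65*o^4 + 0.37*o^3 - 5.75*o^2 - 2.93*o - 0.24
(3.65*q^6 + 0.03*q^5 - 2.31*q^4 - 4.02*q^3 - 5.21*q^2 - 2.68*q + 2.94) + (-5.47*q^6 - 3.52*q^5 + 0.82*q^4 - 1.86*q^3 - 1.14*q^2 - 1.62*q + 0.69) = -1.82*q^6 - 3.49*q^5 - 1.49*q^4 - 5.88*q^3 - 6.35*q^2 - 4.3*q + 3.63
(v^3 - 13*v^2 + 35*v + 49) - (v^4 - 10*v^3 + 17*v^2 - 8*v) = -v^4 + 11*v^3 - 30*v^2 + 43*v + 49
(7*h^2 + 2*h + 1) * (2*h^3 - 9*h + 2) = 14*h^5 + 4*h^4 - 61*h^3 - 4*h^2 - 5*h + 2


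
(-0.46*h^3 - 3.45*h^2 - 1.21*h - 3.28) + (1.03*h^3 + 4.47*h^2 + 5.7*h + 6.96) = 0.57*h^3 + 1.02*h^2 + 4.49*h + 3.68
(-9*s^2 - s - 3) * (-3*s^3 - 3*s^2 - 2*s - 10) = 27*s^5 + 30*s^4 + 30*s^3 + 101*s^2 + 16*s + 30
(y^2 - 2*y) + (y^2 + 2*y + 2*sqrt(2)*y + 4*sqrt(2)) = 2*y^2 + 2*sqrt(2)*y + 4*sqrt(2)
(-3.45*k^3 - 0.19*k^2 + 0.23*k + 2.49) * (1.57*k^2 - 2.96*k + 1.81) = -5.4165*k^5 + 9.9137*k^4 - 5.321*k^3 + 2.8846*k^2 - 6.9541*k + 4.5069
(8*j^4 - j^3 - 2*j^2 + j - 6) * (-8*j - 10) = -64*j^5 - 72*j^4 + 26*j^3 + 12*j^2 + 38*j + 60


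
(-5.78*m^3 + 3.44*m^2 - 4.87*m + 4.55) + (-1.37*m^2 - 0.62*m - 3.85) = -5.78*m^3 + 2.07*m^2 - 5.49*m + 0.7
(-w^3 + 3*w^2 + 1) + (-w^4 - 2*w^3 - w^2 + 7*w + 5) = -w^4 - 3*w^3 + 2*w^2 + 7*w + 6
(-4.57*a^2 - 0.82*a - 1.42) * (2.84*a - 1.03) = -12.9788*a^3 + 2.3783*a^2 - 3.1882*a + 1.4626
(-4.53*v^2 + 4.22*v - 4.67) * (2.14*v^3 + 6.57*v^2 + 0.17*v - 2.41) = -9.6942*v^5 - 20.7313*v^4 + 16.9615*v^3 - 19.0472*v^2 - 10.9641*v + 11.2547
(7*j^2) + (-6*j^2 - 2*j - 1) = j^2 - 2*j - 1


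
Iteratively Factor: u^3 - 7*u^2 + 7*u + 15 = (u - 3)*(u^2 - 4*u - 5) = (u - 3)*(u + 1)*(u - 5)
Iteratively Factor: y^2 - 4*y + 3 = (y - 1)*(y - 3)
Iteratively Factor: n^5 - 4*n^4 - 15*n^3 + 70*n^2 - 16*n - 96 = (n + 4)*(n^4 - 8*n^3 + 17*n^2 + 2*n - 24) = (n + 1)*(n + 4)*(n^3 - 9*n^2 + 26*n - 24) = (n - 4)*(n + 1)*(n + 4)*(n^2 - 5*n + 6) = (n - 4)*(n - 2)*(n + 1)*(n + 4)*(n - 3)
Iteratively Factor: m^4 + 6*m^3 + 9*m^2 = (m + 3)*(m^3 + 3*m^2) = m*(m + 3)*(m^2 + 3*m) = m*(m + 3)^2*(m)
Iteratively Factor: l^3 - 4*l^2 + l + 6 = (l + 1)*(l^2 - 5*l + 6) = (l - 2)*(l + 1)*(l - 3)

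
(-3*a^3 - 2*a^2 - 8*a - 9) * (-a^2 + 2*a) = 3*a^5 - 4*a^4 + 4*a^3 - 7*a^2 - 18*a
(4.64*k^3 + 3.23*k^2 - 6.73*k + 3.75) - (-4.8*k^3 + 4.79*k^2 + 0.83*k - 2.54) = 9.44*k^3 - 1.56*k^2 - 7.56*k + 6.29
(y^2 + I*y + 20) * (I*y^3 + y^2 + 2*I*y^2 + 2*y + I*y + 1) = I*y^5 + 2*I*y^4 + 22*I*y^3 + 20*y^2 + 42*I*y^2 + 40*y + 21*I*y + 20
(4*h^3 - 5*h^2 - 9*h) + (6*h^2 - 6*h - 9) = 4*h^3 + h^2 - 15*h - 9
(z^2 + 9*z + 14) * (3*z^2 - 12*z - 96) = 3*z^4 + 15*z^3 - 162*z^2 - 1032*z - 1344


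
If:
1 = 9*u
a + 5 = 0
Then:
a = -5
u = 1/9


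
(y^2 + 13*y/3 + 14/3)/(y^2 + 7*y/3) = (y + 2)/y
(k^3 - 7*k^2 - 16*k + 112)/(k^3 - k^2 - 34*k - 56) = (k - 4)/(k + 2)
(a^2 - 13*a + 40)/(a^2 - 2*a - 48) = (a - 5)/(a + 6)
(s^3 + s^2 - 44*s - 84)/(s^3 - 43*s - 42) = (s + 2)/(s + 1)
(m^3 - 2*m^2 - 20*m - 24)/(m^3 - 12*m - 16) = (m - 6)/(m - 4)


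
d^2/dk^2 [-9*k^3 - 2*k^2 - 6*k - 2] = -54*k - 4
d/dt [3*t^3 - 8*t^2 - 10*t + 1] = 9*t^2 - 16*t - 10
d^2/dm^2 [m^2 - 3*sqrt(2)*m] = 2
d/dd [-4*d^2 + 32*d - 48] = 32 - 8*d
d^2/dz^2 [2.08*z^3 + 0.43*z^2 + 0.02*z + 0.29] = 12.48*z + 0.86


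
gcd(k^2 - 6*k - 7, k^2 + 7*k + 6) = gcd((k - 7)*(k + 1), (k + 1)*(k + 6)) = k + 1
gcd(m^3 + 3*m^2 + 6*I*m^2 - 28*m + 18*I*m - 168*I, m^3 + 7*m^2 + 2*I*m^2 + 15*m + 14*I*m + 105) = m + 7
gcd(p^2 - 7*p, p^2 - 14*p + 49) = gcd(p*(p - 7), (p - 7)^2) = p - 7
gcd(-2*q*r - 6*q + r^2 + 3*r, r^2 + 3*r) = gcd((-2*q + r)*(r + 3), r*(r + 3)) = r + 3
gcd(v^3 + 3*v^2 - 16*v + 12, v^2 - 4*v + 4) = v - 2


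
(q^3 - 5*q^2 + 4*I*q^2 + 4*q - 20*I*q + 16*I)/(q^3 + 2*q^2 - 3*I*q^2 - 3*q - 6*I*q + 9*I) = (q^2 + 4*q*(-1 + I) - 16*I)/(q^2 + 3*q*(1 - I) - 9*I)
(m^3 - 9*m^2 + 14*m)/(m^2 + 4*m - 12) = m*(m - 7)/(m + 6)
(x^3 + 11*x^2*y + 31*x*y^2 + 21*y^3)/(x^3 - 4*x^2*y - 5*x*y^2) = (x^2 + 10*x*y + 21*y^2)/(x*(x - 5*y))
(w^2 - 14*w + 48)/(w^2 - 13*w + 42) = (w - 8)/(w - 7)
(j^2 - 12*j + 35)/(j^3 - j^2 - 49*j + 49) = (j - 5)/(j^2 + 6*j - 7)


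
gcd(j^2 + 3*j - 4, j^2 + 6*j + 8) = j + 4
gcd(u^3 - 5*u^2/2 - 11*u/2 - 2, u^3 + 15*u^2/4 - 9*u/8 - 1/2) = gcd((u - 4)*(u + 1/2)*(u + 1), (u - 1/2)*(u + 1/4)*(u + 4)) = 1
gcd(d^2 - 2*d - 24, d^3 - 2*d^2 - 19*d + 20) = d + 4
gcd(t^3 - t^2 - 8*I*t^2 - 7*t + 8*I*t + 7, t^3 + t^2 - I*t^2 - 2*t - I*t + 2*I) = t^2 + t*(-1 - I) + I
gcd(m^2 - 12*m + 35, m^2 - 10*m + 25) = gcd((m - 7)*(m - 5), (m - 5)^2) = m - 5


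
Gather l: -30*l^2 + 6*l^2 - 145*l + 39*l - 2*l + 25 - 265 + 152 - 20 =-24*l^2 - 108*l - 108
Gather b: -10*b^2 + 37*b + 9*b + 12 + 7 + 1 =-10*b^2 + 46*b + 20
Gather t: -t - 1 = -t - 1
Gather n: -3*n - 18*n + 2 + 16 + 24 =42 - 21*n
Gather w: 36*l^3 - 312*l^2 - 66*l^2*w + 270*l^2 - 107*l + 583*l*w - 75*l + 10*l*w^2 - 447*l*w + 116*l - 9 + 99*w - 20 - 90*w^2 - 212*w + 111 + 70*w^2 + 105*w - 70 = 36*l^3 - 42*l^2 - 66*l + w^2*(10*l - 20) + w*(-66*l^2 + 136*l - 8) + 12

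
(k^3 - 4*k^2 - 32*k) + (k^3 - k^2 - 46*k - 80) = 2*k^3 - 5*k^2 - 78*k - 80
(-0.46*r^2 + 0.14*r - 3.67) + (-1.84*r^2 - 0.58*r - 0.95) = -2.3*r^2 - 0.44*r - 4.62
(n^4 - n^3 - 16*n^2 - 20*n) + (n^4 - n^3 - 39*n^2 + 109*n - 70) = 2*n^4 - 2*n^3 - 55*n^2 + 89*n - 70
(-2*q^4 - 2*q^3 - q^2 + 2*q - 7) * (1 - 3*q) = 6*q^5 + 4*q^4 + q^3 - 7*q^2 + 23*q - 7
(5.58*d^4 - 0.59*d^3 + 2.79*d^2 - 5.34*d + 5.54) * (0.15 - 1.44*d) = -8.0352*d^5 + 1.6866*d^4 - 4.1061*d^3 + 8.1081*d^2 - 8.7786*d + 0.831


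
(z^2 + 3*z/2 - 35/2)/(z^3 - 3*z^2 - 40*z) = (z - 7/2)/(z*(z - 8))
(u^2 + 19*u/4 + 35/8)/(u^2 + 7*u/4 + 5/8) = (2*u + 7)/(2*u + 1)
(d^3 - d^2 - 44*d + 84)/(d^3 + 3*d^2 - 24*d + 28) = (d - 6)/(d - 2)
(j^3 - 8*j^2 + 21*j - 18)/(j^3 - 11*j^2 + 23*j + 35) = (j^3 - 8*j^2 + 21*j - 18)/(j^3 - 11*j^2 + 23*j + 35)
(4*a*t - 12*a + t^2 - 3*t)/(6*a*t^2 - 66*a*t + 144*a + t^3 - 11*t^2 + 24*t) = (4*a + t)/(6*a*t - 48*a + t^2 - 8*t)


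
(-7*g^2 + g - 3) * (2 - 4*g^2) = 28*g^4 - 4*g^3 - 2*g^2 + 2*g - 6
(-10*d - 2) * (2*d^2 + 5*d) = -20*d^3 - 54*d^2 - 10*d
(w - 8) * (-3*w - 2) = -3*w^2 + 22*w + 16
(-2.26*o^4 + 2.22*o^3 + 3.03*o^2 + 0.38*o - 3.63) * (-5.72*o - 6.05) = 12.9272*o^5 + 0.974599999999997*o^4 - 30.7626*o^3 - 20.5051*o^2 + 18.4646*o + 21.9615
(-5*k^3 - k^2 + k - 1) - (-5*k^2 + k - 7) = -5*k^3 + 4*k^2 + 6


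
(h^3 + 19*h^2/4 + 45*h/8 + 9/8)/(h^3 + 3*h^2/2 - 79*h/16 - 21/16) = 2*(2*h + 3)/(4*h - 7)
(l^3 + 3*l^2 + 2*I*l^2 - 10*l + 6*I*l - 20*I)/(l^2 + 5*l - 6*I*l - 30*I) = (l^2 + 2*l*(-1 + I) - 4*I)/(l - 6*I)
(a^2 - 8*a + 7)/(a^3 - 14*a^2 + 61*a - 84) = (a - 1)/(a^2 - 7*a + 12)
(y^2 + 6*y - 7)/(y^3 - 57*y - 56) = (y - 1)/(y^2 - 7*y - 8)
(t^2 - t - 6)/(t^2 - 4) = (t - 3)/(t - 2)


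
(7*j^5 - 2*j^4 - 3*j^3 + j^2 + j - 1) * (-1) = -7*j^5 + 2*j^4 + 3*j^3 - j^2 - j + 1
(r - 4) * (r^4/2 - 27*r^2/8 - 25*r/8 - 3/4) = r^5/2 - 2*r^4 - 27*r^3/8 + 83*r^2/8 + 47*r/4 + 3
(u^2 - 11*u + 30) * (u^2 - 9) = u^4 - 11*u^3 + 21*u^2 + 99*u - 270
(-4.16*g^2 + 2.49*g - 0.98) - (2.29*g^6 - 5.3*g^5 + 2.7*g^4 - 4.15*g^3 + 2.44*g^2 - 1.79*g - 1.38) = -2.29*g^6 + 5.3*g^5 - 2.7*g^4 + 4.15*g^3 - 6.6*g^2 + 4.28*g + 0.4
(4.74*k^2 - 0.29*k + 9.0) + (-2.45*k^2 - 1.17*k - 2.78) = 2.29*k^2 - 1.46*k + 6.22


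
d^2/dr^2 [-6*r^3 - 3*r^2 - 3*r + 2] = -36*r - 6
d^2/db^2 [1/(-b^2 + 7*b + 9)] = 2*(-b^2 + 7*b + (2*b - 7)^2 + 9)/(-b^2 + 7*b + 9)^3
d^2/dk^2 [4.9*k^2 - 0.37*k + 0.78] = 9.80000000000000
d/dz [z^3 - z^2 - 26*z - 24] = 3*z^2 - 2*z - 26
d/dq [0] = 0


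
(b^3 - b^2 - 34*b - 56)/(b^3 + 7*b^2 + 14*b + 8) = (b - 7)/(b + 1)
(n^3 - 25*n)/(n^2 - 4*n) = (n^2 - 25)/(n - 4)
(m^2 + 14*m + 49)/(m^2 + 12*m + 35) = (m + 7)/(m + 5)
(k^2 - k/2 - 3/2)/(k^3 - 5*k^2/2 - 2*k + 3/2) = (2*k - 3)/(2*k^2 - 7*k + 3)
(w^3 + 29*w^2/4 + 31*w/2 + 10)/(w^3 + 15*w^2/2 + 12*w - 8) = (4*w^2 + 13*w + 10)/(2*(2*w^2 + 7*w - 4))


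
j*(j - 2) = j^2 - 2*j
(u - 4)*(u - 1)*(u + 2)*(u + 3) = u^4 - 15*u^2 - 10*u + 24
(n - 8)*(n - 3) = n^2 - 11*n + 24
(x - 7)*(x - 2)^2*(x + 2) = x^4 - 9*x^3 + 10*x^2 + 36*x - 56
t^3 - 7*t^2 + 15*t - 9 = (t - 3)^2*(t - 1)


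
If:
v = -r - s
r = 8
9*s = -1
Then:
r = 8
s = -1/9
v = -71/9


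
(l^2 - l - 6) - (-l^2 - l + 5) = 2*l^2 - 11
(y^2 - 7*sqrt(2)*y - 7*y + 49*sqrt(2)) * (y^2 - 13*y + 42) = y^4 - 20*y^3 - 7*sqrt(2)*y^3 + 133*y^2 + 140*sqrt(2)*y^2 - 931*sqrt(2)*y - 294*y + 2058*sqrt(2)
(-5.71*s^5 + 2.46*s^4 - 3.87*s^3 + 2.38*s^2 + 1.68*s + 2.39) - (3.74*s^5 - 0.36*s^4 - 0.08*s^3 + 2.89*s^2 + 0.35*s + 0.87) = -9.45*s^5 + 2.82*s^4 - 3.79*s^3 - 0.51*s^2 + 1.33*s + 1.52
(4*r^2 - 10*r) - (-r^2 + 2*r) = 5*r^2 - 12*r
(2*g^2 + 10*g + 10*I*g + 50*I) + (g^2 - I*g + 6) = 3*g^2 + 10*g + 9*I*g + 6 + 50*I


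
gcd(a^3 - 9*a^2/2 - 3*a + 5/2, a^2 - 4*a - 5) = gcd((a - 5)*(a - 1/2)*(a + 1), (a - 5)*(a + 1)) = a^2 - 4*a - 5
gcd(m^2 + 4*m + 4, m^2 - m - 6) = m + 2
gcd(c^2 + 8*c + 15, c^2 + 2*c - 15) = c + 5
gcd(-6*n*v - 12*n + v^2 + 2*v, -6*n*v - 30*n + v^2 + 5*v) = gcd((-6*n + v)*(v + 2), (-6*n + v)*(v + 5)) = -6*n + v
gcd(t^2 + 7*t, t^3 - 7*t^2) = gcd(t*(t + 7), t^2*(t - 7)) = t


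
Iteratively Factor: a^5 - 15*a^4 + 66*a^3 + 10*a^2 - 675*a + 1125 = (a - 5)*(a^4 - 10*a^3 + 16*a^2 + 90*a - 225) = (a - 5)*(a - 3)*(a^3 - 7*a^2 - 5*a + 75) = (a - 5)^2*(a - 3)*(a^2 - 2*a - 15) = (a - 5)^3*(a - 3)*(a + 3)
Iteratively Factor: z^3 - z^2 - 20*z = (z - 5)*(z^2 + 4*z) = z*(z - 5)*(z + 4)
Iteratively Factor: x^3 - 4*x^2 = (x)*(x^2 - 4*x) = x*(x - 4)*(x)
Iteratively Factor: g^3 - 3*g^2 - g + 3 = (g + 1)*(g^2 - 4*g + 3) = (g - 1)*(g + 1)*(g - 3)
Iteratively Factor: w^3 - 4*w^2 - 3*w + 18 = (w + 2)*(w^2 - 6*w + 9) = (w - 3)*(w + 2)*(w - 3)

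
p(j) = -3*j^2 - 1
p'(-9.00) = 54.00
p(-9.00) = -244.00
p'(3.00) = -18.00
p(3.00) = -28.00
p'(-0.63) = 3.78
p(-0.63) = -2.19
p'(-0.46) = 2.76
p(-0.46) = -1.63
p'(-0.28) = 1.68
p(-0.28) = -1.24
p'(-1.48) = 8.88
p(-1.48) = -7.57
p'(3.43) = -20.58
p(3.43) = -36.29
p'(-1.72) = 10.32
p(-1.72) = -9.88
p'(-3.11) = 18.66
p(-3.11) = -30.02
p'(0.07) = -0.42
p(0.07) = -1.01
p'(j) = -6*j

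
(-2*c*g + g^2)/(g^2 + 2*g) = (-2*c + g)/(g + 2)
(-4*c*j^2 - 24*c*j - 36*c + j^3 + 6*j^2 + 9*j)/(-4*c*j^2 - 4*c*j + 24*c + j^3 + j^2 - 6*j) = (j + 3)/(j - 2)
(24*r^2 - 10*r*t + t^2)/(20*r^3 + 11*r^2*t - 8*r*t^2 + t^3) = (6*r - t)/(5*r^2 + 4*r*t - t^2)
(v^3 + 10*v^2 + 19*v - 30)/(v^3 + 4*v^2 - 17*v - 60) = (v^2 + 5*v - 6)/(v^2 - v - 12)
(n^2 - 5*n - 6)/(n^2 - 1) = (n - 6)/(n - 1)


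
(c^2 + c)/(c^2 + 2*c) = (c + 1)/(c + 2)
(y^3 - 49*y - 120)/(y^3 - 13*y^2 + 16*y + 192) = (y + 5)/(y - 8)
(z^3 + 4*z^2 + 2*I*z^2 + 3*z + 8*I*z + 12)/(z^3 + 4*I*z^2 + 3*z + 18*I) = (z^2 + z*(4 - I) - 4*I)/(z^2 + I*z + 6)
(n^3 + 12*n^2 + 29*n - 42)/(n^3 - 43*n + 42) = (n + 6)/(n - 6)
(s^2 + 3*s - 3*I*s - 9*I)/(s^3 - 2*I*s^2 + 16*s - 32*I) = (s^2 + 3*s*(1 - I) - 9*I)/(s^3 - 2*I*s^2 + 16*s - 32*I)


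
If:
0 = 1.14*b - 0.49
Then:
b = 0.43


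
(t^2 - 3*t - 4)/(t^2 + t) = (t - 4)/t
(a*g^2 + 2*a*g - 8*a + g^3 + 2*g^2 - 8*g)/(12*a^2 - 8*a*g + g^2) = (a*g^2 + 2*a*g - 8*a + g^3 + 2*g^2 - 8*g)/(12*a^2 - 8*a*g + g^2)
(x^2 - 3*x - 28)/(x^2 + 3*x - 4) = (x - 7)/(x - 1)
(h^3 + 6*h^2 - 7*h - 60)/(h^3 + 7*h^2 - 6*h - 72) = (h + 5)/(h + 6)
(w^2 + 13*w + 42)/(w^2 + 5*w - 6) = (w + 7)/(w - 1)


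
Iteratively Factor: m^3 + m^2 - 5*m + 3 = (m + 3)*(m^2 - 2*m + 1) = (m - 1)*(m + 3)*(m - 1)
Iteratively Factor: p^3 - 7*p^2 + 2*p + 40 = (p + 2)*(p^2 - 9*p + 20) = (p - 5)*(p + 2)*(p - 4)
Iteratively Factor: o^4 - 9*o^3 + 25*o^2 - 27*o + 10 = (o - 5)*(o^3 - 4*o^2 + 5*o - 2) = (o - 5)*(o - 1)*(o^2 - 3*o + 2) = (o - 5)*(o - 2)*(o - 1)*(o - 1)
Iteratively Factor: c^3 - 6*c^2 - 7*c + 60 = (c + 3)*(c^2 - 9*c + 20) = (c - 5)*(c + 3)*(c - 4)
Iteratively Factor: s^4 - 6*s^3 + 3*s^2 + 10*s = (s + 1)*(s^3 - 7*s^2 + 10*s) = (s - 5)*(s + 1)*(s^2 - 2*s) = s*(s - 5)*(s + 1)*(s - 2)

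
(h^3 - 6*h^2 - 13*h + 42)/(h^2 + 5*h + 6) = (h^2 - 9*h + 14)/(h + 2)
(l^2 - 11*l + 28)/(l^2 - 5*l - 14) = (l - 4)/(l + 2)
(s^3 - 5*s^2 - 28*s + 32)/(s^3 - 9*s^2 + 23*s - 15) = (s^2 - 4*s - 32)/(s^2 - 8*s + 15)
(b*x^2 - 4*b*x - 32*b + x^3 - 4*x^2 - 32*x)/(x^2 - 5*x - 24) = (b*x + 4*b + x^2 + 4*x)/(x + 3)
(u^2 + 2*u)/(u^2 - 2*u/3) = 3*(u + 2)/(3*u - 2)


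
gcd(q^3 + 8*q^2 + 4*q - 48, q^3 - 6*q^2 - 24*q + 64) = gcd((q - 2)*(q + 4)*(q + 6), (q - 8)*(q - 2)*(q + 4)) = q^2 + 2*q - 8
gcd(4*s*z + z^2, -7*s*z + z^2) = z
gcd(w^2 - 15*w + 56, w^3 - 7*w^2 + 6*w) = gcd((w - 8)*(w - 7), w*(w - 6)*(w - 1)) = 1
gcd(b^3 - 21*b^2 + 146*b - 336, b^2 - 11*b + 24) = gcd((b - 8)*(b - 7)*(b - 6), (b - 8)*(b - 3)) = b - 8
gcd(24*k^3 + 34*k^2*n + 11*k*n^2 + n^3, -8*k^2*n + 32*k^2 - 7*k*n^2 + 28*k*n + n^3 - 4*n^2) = k + n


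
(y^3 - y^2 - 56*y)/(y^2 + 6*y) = (y^2 - y - 56)/(y + 6)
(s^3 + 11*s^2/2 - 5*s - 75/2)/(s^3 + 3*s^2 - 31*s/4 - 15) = 2*(s^2 + 8*s + 15)/(2*s^2 + 11*s + 12)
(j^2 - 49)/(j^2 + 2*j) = (j^2 - 49)/(j*(j + 2))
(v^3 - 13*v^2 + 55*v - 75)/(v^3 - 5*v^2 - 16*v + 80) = (v^2 - 8*v + 15)/(v^2 - 16)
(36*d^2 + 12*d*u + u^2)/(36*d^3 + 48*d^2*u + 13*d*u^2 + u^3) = 1/(d + u)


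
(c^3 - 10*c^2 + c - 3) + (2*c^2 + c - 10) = c^3 - 8*c^2 + 2*c - 13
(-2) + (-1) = -3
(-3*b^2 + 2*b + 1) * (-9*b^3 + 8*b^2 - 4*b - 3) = 27*b^5 - 42*b^4 + 19*b^3 + 9*b^2 - 10*b - 3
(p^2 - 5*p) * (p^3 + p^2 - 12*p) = p^5 - 4*p^4 - 17*p^3 + 60*p^2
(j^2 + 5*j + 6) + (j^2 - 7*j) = 2*j^2 - 2*j + 6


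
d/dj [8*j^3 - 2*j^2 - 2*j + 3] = 24*j^2 - 4*j - 2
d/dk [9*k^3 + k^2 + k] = 27*k^2 + 2*k + 1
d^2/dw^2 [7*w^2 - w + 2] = 14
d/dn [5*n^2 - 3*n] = 10*n - 3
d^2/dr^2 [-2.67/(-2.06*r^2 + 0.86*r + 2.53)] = (22.660824*r^2 - 9.460344*r - 2.67*(4.12*r - 0.86)*(8.24*r - 1.72) - 27.831012)/(-2.06*r^2 + 0.86*r + 2.53)^3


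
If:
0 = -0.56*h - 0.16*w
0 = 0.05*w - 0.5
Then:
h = -2.86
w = 10.00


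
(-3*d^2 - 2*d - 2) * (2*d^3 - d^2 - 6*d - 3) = -6*d^5 - d^4 + 16*d^3 + 23*d^2 + 18*d + 6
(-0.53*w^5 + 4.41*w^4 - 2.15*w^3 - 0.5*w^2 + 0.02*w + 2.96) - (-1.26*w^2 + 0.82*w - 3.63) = -0.53*w^5 + 4.41*w^4 - 2.15*w^3 + 0.76*w^2 - 0.8*w + 6.59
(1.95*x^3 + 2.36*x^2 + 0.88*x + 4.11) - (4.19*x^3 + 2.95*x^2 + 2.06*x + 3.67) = -2.24*x^3 - 0.59*x^2 - 1.18*x + 0.44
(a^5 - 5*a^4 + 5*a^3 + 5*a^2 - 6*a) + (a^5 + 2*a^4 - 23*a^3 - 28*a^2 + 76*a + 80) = 2*a^5 - 3*a^4 - 18*a^3 - 23*a^2 + 70*a + 80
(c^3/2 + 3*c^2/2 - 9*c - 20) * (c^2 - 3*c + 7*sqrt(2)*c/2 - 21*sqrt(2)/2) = c^5/2 + 7*sqrt(2)*c^4/4 - 27*c^3/2 - 189*sqrt(2)*c^2/4 + 7*c^2 + 49*sqrt(2)*c/2 + 60*c + 210*sqrt(2)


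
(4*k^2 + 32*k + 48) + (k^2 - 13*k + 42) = 5*k^2 + 19*k + 90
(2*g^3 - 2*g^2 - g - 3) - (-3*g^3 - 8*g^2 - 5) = 5*g^3 + 6*g^2 - g + 2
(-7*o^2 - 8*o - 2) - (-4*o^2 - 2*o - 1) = -3*o^2 - 6*o - 1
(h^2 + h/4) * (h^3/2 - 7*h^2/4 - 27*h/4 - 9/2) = h^5/2 - 13*h^4/8 - 115*h^3/16 - 99*h^2/16 - 9*h/8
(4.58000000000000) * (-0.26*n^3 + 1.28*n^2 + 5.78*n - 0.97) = -1.1908*n^3 + 5.8624*n^2 + 26.4724*n - 4.4426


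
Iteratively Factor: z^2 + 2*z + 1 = (z + 1)*(z + 1)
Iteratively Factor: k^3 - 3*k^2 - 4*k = (k)*(k^2 - 3*k - 4) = k*(k + 1)*(k - 4)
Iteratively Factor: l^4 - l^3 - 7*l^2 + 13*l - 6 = (l - 2)*(l^3 + l^2 - 5*l + 3) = (l - 2)*(l + 3)*(l^2 - 2*l + 1) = (l - 2)*(l - 1)*(l + 3)*(l - 1)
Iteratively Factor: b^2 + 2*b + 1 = (b + 1)*(b + 1)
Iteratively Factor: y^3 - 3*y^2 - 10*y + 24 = (y - 4)*(y^2 + y - 6) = (y - 4)*(y - 2)*(y + 3)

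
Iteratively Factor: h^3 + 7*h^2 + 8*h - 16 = (h - 1)*(h^2 + 8*h + 16) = (h - 1)*(h + 4)*(h + 4)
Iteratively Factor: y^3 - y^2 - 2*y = (y + 1)*(y^2 - 2*y) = (y - 2)*(y + 1)*(y)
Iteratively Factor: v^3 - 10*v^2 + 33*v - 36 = (v - 4)*(v^2 - 6*v + 9) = (v - 4)*(v - 3)*(v - 3)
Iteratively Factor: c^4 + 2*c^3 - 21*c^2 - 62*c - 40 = (c + 4)*(c^3 - 2*c^2 - 13*c - 10) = (c + 1)*(c + 4)*(c^2 - 3*c - 10) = (c - 5)*(c + 1)*(c + 4)*(c + 2)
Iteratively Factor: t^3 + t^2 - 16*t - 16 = (t - 4)*(t^2 + 5*t + 4) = (t - 4)*(t + 1)*(t + 4)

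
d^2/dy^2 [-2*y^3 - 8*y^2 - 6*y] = -12*y - 16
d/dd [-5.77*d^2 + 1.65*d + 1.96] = 1.65 - 11.54*d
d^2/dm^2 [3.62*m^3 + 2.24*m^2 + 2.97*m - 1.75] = 21.72*m + 4.48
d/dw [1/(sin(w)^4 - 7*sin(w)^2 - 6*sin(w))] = 2*(-2*sin(w)^3 + 7*sin(w) + 3)*cos(w)/((-sin(w)^3 + 7*sin(w) + 6)^2*sin(w)^2)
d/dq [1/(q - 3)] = -1/(q - 3)^2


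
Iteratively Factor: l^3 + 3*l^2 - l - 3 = (l - 1)*(l^2 + 4*l + 3) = (l - 1)*(l + 3)*(l + 1)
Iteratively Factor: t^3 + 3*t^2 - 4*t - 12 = (t + 2)*(t^2 + t - 6) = (t + 2)*(t + 3)*(t - 2)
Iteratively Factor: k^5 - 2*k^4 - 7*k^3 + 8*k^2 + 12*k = (k + 2)*(k^4 - 4*k^3 + k^2 + 6*k) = (k + 1)*(k + 2)*(k^3 - 5*k^2 + 6*k) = k*(k + 1)*(k + 2)*(k^2 - 5*k + 6) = k*(k - 2)*(k + 1)*(k + 2)*(k - 3)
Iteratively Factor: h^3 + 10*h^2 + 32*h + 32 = (h + 2)*(h^2 + 8*h + 16) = (h + 2)*(h + 4)*(h + 4)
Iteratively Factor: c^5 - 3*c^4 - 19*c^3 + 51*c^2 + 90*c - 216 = (c - 2)*(c^4 - c^3 - 21*c^2 + 9*c + 108) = (c - 3)*(c - 2)*(c^3 + 2*c^2 - 15*c - 36) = (c - 4)*(c - 3)*(c - 2)*(c^2 + 6*c + 9) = (c - 4)*(c - 3)*(c - 2)*(c + 3)*(c + 3)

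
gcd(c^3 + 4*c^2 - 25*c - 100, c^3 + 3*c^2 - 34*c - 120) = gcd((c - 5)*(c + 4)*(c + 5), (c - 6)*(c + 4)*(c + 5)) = c^2 + 9*c + 20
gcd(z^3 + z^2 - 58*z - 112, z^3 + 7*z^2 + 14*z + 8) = z + 2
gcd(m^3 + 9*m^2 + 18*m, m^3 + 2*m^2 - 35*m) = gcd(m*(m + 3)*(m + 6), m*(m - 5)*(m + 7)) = m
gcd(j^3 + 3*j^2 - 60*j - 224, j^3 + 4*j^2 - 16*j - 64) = j + 4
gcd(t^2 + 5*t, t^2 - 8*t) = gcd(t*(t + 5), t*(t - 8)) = t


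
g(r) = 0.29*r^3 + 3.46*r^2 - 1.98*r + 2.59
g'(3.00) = 26.61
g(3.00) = 35.62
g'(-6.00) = -12.18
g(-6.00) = 76.39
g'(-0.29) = -3.91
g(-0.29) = 3.45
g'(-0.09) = -2.60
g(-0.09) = 2.80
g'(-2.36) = -13.47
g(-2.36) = 22.72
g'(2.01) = 15.44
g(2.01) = 14.94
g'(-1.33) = -9.64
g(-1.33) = 10.66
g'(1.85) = 13.80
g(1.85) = 12.61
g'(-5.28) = -14.26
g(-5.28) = 66.82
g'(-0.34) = -4.23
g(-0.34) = 3.65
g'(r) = 0.87*r^2 + 6.92*r - 1.98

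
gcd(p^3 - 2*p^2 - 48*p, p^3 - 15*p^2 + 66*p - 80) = p - 8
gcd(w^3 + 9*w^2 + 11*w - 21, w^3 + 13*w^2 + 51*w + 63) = w^2 + 10*w + 21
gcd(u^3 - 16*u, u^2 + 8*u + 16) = u + 4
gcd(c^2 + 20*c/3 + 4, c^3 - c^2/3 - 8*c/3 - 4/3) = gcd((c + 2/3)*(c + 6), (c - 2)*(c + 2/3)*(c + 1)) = c + 2/3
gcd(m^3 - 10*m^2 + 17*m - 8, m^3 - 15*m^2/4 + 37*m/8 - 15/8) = m - 1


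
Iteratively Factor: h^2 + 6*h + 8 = (h + 2)*(h + 4)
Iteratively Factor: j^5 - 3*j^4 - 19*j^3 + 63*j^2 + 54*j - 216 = (j + 4)*(j^4 - 7*j^3 + 9*j^2 + 27*j - 54) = (j - 3)*(j + 4)*(j^3 - 4*j^2 - 3*j + 18) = (j - 3)*(j + 2)*(j + 4)*(j^2 - 6*j + 9) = (j - 3)^2*(j + 2)*(j + 4)*(j - 3)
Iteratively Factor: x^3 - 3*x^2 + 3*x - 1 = (x - 1)*(x^2 - 2*x + 1) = (x - 1)^2*(x - 1)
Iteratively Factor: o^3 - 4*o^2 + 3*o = (o - 1)*(o^2 - 3*o) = (o - 3)*(o - 1)*(o)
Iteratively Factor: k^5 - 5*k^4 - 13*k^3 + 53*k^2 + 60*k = (k - 4)*(k^4 - k^3 - 17*k^2 - 15*k) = (k - 4)*(k + 1)*(k^3 - 2*k^2 - 15*k) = (k - 4)*(k + 1)*(k + 3)*(k^2 - 5*k) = (k - 5)*(k - 4)*(k + 1)*(k + 3)*(k)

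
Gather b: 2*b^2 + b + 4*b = 2*b^2 + 5*b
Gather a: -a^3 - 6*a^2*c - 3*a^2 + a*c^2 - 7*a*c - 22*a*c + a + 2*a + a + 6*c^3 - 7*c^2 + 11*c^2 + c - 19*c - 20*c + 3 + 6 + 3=-a^3 + a^2*(-6*c - 3) + a*(c^2 - 29*c + 4) + 6*c^3 + 4*c^2 - 38*c + 12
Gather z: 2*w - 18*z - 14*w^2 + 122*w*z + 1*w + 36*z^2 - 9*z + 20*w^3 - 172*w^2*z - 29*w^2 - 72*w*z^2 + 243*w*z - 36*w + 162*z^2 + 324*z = 20*w^3 - 43*w^2 - 33*w + z^2*(198 - 72*w) + z*(-172*w^2 + 365*w + 297)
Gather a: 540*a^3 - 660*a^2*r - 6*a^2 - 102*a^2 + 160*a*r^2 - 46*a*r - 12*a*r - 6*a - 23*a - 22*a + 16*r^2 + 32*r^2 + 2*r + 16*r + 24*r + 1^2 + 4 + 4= 540*a^3 + a^2*(-660*r - 108) + a*(160*r^2 - 58*r - 51) + 48*r^2 + 42*r + 9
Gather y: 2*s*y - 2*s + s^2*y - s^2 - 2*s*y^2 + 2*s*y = -s^2 - 2*s*y^2 - 2*s + y*(s^2 + 4*s)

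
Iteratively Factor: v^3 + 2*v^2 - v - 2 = (v - 1)*(v^2 + 3*v + 2) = (v - 1)*(v + 2)*(v + 1)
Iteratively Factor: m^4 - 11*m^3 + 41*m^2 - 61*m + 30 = (m - 2)*(m^3 - 9*m^2 + 23*m - 15) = (m - 5)*(m - 2)*(m^2 - 4*m + 3) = (m - 5)*(m - 2)*(m - 1)*(m - 3)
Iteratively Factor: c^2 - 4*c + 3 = (c - 3)*(c - 1)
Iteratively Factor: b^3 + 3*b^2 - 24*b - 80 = (b + 4)*(b^2 - b - 20) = (b - 5)*(b + 4)*(b + 4)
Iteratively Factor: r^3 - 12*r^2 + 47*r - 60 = (r - 3)*(r^2 - 9*r + 20) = (r - 4)*(r - 3)*(r - 5)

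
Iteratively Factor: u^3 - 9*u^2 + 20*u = (u)*(u^2 - 9*u + 20) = u*(u - 5)*(u - 4)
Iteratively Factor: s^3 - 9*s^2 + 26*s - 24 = (s - 3)*(s^2 - 6*s + 8) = (s - 3)*(s - 2)*(s - 4)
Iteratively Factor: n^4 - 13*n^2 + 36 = (n + 3)*(n^3 - 3*n^2 - 4*n + 12) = (n - 3)*(n + 3)*(n^2 - 4) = (n - 3)*(n - 2)*(n + 3)*(n + 2)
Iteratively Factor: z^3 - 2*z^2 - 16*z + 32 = (z - 4)*(z^2 + 2*z - 8) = (z - 4)*(z - 2)*(z + 4)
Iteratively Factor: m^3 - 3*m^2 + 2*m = (m - 1)*(m^2 - 2*m) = (m - 2)*(m - 1)*(m)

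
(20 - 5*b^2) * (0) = 0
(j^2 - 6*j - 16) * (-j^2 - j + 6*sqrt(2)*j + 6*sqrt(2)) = -j^4 + 5*j^3 + 6*sqrt(2)*j^3 - 30*sqrt(2)*j^2 + 22*j^2 - 132*sqrt(2)*j + 16*j - 96*sqrt(2)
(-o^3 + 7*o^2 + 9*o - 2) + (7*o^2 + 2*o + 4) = -o^3 + 14*o^2 + 11*o + 2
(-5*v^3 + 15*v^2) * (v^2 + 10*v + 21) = -5*v^5 - 35*v^4 + 45*v^3 + 315*v^2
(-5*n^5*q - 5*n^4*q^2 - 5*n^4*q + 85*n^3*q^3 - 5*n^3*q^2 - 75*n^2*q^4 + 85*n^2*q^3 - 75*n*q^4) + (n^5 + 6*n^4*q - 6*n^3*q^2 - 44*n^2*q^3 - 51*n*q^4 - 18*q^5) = -5*n^5*q + n^5 - 5*n^4*q^2 + n^4*q + 85*n^3*q^3 - 11*n^3*q^2 - 75*n^2*q^4 + 41*n^2*q^3 - 126*n*q^4 - 18*q^5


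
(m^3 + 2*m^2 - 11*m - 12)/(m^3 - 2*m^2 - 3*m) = (m + 4)/m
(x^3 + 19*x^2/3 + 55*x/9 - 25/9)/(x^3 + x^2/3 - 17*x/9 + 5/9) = (x + 5)/(x - 1)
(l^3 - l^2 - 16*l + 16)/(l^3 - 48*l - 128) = (l^2 - 5*l + 4)/(l^2 - 4*l - 32)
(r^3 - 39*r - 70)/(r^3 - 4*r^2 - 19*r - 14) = (r + 5)/(r + 1)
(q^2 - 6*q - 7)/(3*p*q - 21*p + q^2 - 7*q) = (q + 1)/(3*p + q)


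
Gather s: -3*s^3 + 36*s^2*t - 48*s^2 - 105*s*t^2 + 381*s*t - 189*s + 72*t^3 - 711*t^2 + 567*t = -3*s^3 + s^2*(36*t - 48) + s*(-105*t^2 + 381*t - 189) + 72*t^3 - 711*t^2 + 567*t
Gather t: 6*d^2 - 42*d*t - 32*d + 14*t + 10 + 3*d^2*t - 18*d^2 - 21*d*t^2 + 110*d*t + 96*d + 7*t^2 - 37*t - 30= -12*d^2 + 64*d + t^2*(7 - 21*d) + t*(3*d^2 + 68*d - 23) - 20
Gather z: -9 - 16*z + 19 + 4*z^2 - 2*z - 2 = 4*z^2 - 18*z + 8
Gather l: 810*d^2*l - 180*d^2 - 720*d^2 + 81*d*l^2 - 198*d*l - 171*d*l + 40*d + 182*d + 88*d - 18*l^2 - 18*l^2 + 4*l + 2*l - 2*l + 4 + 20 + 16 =-900*d^2 + 310*d + l^2*(81*d - 36) + l*(810*d^2 - 369*d + 4) + 40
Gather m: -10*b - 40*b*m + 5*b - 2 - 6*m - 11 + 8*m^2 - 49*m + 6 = -5*b + 8*m^2 + m*(-40*b - 55) - 7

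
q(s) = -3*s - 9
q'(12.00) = -3.00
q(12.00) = -45.00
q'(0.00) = -3.00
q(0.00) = -9.00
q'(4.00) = -3.00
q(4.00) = -21.00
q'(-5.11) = -3.00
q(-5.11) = 6.33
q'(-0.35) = -3.00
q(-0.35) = -7.95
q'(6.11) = -3.00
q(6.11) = -27.33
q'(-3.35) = -3.00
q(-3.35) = 1.05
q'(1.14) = -3.00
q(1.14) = -12.42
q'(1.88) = -3.00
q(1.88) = -14.64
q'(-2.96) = -3.00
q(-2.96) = -0.12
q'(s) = -3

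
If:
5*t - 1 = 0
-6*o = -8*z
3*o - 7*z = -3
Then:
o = 4/3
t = 1/5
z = 1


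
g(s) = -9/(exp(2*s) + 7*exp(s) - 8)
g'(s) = -9*(-2*exp(2*s) - 7*exp(s))/(exp(2*s) + 7*exp(s) - 8)^2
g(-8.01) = 1.13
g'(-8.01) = 0.00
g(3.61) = -0.01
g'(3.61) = 0.01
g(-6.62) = 1.13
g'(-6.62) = 0.00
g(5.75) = -0.00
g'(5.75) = 0.00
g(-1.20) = 1.55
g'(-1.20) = 0.61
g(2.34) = -0.05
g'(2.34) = 0.09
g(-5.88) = 1.13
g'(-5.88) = 0.00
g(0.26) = -3.26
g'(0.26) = 14.69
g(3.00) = -0.02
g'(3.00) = 0.03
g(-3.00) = 1.18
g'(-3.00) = 0.05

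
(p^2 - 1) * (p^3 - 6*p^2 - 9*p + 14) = p^5 - 6*p^4 - 10*p^3 + 20*p^2 + 9*p - 14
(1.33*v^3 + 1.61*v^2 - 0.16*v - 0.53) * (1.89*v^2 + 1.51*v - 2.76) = 2.5137*v^5 + 5.0512*v^4 - 1.5421*v^3 - 5.6869*v^2 - 0.3587*v + 1.4628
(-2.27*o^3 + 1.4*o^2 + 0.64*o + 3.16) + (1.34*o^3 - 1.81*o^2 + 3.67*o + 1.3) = -0.93*o^3 - 0.41*o^2 + 4.31*o + 4.46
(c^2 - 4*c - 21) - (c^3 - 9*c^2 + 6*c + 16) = -c^3 + 10*c^2 - 10*c - 37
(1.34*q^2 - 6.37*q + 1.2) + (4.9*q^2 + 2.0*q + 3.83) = 6.24*q^2 - 4.37*q + 5.03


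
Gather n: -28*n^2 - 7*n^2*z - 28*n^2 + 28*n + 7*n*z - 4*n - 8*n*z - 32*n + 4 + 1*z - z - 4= n^2*(-7*z - 56) + n*(-z - 8)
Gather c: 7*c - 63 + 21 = 7*c - 42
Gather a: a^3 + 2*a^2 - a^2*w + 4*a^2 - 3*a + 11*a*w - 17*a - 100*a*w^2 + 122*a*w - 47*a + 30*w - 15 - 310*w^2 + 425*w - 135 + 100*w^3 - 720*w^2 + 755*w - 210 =a^3 + a^2*(6 - w) + a*(-100*w^2 + 133*w - 67) + 100*w^3 - 1030*w^2 + 1210*w - 360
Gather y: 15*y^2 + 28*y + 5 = 15*y^2 + 28*y + 5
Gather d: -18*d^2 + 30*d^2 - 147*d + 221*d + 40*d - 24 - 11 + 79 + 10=12*d^2 + 114*d + 54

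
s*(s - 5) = s^2 - 5*s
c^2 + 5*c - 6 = (c - 1)*(c + 6)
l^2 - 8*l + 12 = (l - 6)*(l - 2)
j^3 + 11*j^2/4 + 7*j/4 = j*(j + 1)*(j + 7/4)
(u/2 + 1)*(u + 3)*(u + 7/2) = u^3/2 + 17*u^2/4 + 47*u/4 + 21/2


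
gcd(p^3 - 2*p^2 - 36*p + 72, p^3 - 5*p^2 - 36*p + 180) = p^2 - 36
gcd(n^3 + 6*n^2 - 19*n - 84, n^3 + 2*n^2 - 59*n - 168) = n^2 + 10*n + 21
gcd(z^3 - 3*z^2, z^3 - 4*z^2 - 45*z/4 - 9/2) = 1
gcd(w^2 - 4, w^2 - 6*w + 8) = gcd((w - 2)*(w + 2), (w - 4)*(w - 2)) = w - 2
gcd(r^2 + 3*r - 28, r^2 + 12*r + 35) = r + 7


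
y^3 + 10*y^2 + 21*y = y*(y + 3)*(y + 7)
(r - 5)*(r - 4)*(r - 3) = r^3 - 12*r^2 + 47*r - 60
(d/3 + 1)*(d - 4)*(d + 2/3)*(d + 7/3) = d^4/3 + 2*d^3/3 - 121*d^2/27 - 338*d/27 - 56/9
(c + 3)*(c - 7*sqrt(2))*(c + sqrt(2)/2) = c^3 - 13*sqrt(2)*c^2/2 + 3*c^2 - 39*sqrt(2)*c/2 - 7*c - 21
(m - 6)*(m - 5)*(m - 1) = m^3 - 12*m^2 + 41*m - 30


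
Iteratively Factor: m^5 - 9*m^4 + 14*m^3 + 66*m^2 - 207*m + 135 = (m - 3)*(m^4 - 6*m^3 - 4*m^2 + 54*m - 45) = (m - 3)*(m + 3)*(m^3 - 9*m^2 + 23*m - 15) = (m - 3)*(m - 1)*(m + 3)*(m^2 - 8*m + 15) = (m - 3)^2*(m - 1)*(m + 3)*(m - 5)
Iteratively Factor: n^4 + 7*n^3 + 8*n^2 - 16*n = (n)*(n^3 + 7*n^2 + 8*n - 16) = n*(n + 4)*(n^2 + 3*n - 4) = n*(n + 4)^2*(n - 1)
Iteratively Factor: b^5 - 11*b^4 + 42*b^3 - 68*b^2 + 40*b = (b - 5)*(b^4 - 6*b^3 + 12*b^2 - 8*b) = (b - 5)*(b - 2)*(b^3 - 4*b^2 + 4*b) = (b - 5)*(b - 2)^2*(b^2 - 2*b) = b*(b - 5)*(b - 2)^2*(b - 2)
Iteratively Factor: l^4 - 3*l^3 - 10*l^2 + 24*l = (l)*(l^3 - 3*l^2 - 10*l + 24) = l*(l + 3)*(l^2 - 6*l + 8) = l*(l - 4)*(l + 3)*(l - 2)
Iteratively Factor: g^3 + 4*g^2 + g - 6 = (g + 3)*(g^2 + g - 2) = (g + 2)*(g + 3)*(g - 1)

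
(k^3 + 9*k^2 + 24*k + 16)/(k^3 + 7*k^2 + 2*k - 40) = (k^2 + 5*k + 4)/(k^2 + 3*k - 10)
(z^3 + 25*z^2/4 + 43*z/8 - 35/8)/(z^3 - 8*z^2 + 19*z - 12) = (8*z^3 + 50*z^2 + 43*z - 35)/(8*(z^3 - 8*z^2 + 19*z - 12))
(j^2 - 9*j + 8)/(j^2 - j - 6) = (-j^2 + 9*j - 8)/(-j^2 + j + 6)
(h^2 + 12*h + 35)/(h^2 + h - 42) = (h + 5)/(h - 6)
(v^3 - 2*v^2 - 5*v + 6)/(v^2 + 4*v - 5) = (v^2 - v - 6)/(v + 5)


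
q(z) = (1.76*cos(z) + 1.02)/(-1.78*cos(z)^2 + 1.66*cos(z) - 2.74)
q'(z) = (-3.56*sin(z)*cos(z) + 1.66*sin(z))*(1.76*cos(z) + 1.02)/(-1.78*cos(z)^2 + 1.66*cos(z) - 2.74)^2 - 1.76*sin(z)/(-1.78*cos(z)^2 + 1.66*cos(z) - 2.74)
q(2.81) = 0.11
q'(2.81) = 0.07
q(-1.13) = -0.75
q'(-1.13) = -0.72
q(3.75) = 0.08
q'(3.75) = -0.15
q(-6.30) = -0.97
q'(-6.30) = 0.00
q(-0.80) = -0.92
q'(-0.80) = -0.30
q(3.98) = 0.03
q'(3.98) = -0.26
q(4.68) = -0.34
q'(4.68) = -0.85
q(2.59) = 0.09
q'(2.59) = 0.13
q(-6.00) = -0.97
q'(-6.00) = 0.01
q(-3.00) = 0.12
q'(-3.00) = -0.03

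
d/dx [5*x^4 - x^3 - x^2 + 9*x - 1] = 20*x^3 - 3*x^2 - 2*x + 9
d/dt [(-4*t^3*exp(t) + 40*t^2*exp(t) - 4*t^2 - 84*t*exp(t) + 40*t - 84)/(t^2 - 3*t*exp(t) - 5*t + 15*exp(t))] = 4*((t^2 - 3*t*exp(t) - 5*t + 15*exp(t))*(-t^3*exp(t) + 7*t^2*exp(t) - t*exp(t) - 2*t - 21*exp(t) + 10) - (3*t*exp(t) - 2*t - 12*exp(t) + 5)*(t^3*exp(t) - 10*t^2*exp(t) + t^2 + 21*t*exp(t) - 10*t + 21))/(t^2 - 3*t*exp(t) - 5*t + 15*exp(t))^2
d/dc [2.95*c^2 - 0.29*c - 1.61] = 5.9*c - 0.29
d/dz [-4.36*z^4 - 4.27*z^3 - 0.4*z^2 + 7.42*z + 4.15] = -17.44*z^3 - 12.81*z^2 - 0.8*z + 7.42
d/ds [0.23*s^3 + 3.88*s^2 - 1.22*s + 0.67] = 0.69*s^2 + 7.76*s - 1.22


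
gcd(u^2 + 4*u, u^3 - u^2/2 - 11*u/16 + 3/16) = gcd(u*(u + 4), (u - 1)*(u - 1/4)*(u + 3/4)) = 1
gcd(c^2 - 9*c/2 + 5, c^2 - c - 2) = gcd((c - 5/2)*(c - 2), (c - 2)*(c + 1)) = c - 2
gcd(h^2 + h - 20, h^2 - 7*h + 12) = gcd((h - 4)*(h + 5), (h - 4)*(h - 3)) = h - 4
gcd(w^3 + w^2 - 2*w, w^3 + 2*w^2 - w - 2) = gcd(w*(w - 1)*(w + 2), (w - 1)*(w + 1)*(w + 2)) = w^2 + w - 2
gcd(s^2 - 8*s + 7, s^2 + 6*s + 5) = 1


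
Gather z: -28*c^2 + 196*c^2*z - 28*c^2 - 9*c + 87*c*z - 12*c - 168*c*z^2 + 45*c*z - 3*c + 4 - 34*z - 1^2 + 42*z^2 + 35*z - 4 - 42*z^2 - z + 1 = -56*c^2 - 168*c*z^2 - 24*c + z*(196*c^2 + 132*c)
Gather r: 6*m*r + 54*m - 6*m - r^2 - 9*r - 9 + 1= 48*m - r^2 + r*(6*m - 9) - 8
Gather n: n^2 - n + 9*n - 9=n^2 + 8*n - 9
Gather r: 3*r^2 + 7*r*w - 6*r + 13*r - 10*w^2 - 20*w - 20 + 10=3*r^2 + r*(7*w + 7) - 10*w^2 - 20*w - 10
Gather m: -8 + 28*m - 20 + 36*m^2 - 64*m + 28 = 36*m^2 - 36*m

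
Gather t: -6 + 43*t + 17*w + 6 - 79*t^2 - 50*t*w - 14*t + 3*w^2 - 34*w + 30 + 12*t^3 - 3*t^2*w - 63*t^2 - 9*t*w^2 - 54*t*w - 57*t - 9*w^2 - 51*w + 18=12*t^3 + t^2*(-3*w - 142) + t*(-9*w^2 - 104*w - 28) - 6*w^2 - 68*w + 48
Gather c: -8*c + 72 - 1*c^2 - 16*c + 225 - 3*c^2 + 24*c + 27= 324 - 4*c^2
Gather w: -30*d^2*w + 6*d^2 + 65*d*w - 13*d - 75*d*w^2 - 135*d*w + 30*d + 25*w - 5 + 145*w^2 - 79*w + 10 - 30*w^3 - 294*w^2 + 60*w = 6*d^2 + 17*d - 30*w^3 + w^2*(-75*d - 149) + w*(-30*d^2 - 70*d + 6) + 5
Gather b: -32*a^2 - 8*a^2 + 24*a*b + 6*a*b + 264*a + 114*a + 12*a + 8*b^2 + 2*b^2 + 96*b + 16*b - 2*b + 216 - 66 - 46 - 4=-40*a^2 + 390*a + 10*b^2 + b*(30*a + 110) + 100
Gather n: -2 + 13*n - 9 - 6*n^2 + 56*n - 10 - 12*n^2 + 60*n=-18*n^2 + 129*n - 21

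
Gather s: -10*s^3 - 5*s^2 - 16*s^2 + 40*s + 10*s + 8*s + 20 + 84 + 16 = -10*s^3 - 21*s^2 + 58*s + 120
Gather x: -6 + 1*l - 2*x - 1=l - 2*x - 7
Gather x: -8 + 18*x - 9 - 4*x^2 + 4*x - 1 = -4*x^2 + 22*x - 18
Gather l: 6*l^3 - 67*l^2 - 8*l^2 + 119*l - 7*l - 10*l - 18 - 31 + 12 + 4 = 6*l^3 - 75*l^2 + 102*l - 33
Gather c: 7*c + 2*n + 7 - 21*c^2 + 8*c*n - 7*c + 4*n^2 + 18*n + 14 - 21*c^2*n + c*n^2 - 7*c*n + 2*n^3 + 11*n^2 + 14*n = c^2*(-21*n - 21) + c*(n^2 + n) + 2*n^3 + 15*n^2 + 34*n + 21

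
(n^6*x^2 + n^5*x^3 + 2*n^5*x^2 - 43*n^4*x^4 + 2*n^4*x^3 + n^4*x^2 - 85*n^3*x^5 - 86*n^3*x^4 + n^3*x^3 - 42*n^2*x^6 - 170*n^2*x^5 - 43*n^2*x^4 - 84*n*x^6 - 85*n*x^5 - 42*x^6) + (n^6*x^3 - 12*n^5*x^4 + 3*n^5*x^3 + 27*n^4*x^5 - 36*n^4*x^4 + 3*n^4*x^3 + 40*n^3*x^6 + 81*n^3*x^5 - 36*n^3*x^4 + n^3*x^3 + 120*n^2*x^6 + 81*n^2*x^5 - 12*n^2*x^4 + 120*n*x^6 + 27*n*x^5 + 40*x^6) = n^6*x^3 + n^6*x^2 - 12*n^5*x^4 + 4*n^5*x^3 + 2*n^5*x^2 + 27*n^4*x^5 - 79*n^4*x^4 + 5*n^4*x^3 + n^4*x^2 + 40*n^3*x^6 - 4*n^3*x^5 - 122*n^3*x^4 + 2*n^3*x^3 + 78*n^2*x^6 - 89*n^2*x^5 - 55*n^2*x^4 + 36*n*x^6 - 58*n*x^5 - 2*x^6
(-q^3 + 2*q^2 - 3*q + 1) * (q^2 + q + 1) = -q^5 + q^4 - 2*q^3 - 2*q + 1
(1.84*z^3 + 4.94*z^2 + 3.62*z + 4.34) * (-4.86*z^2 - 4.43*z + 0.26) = -8.9424*z^5 - 32.1596*z^4 - 38.999*z^3 - 35.8446*z^2 - 18.285*z + 1.1284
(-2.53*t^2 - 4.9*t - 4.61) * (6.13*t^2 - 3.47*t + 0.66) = -15.5089*t^4 - 21.2579*t^3 - 12.9261*t^2 + 12.7627*t - 3.0426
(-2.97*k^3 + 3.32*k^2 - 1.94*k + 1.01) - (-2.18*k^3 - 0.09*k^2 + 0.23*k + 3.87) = -0.79*k^3 + 3.41*k^2 - 2.17*k - 2.86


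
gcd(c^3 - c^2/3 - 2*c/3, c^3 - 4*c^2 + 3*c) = c^2 - c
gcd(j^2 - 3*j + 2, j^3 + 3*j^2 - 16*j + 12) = j^2 - 3*j + 2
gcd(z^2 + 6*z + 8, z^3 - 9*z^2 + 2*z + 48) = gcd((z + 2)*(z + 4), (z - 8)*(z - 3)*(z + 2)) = z + 2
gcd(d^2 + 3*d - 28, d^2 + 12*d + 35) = d + 7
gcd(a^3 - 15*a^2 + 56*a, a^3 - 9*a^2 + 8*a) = a^2 - 8*a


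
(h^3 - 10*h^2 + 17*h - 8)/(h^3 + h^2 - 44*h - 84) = (h^3 - 10*h^2 + 17*h - 8)/(h^3 + h^2 - 44*h - 84)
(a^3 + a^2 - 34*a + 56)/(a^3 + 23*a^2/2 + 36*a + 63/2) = 2*(a^2 - 6*a + 8)/(2*a^2 + 9*a + 9)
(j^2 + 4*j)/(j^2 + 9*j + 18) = j*(j + 4)/(j^2 + 9*j + 18)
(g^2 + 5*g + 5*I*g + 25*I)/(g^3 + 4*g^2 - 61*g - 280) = (g + 5*I)/(g^2 - g - 56)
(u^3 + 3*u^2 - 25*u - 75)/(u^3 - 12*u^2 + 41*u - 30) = (u^2 + 8*u + 15)/(u^2 - 7*u + 6)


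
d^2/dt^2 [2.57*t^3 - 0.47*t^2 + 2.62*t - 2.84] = 15.42*t - 0.94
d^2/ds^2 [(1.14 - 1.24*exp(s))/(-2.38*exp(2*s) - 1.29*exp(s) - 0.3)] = (7.023856*exp(4*s) - 29.636712*exp(3*s) - 15.812244*exp(2*s) + 0.878886*exp(s) + 0.55278)*exp(s)/(13.481272*exp(6*s) + 21.921228*exp(5*s) + 16.979634*exp(4*s) + 7.673049*exp(3*s) + 2.14029*exp(2*s) + 0.3483*exp(s) + 0.027)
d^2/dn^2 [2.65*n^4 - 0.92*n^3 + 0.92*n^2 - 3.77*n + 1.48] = 31.8*n^2 - 5.52*n + 1.84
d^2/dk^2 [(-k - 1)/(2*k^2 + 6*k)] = (k*(k + 3)*(3*k + 4) - (k + 1)*(2*k + 3)^2)/(k^3*(k + 3)^3)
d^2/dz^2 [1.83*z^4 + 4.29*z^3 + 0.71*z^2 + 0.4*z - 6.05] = 21.96*z^2 + 25.74*z + 1.42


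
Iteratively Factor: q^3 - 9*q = (q + 3)*(q^2 - 3*q) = q*(q + 3)*(q - 3)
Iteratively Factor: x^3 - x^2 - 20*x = (x + 4)*(x^2 - 5*x) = (x - 5)*(x + 4)*(x)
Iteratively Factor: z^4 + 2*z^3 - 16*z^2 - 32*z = (z)*(z^3 + 2*z^2 - 16*z - 32) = z*(z + 2)*(z^2 - 16) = z*(z - 4)*(z + 2)*(z + 4)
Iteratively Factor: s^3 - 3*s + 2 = (s + 2)*(s^2 - 2*s + 1) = (s - 1)*(s + 2)*(s - 1)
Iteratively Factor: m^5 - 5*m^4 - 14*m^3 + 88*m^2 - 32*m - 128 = (m + 4)*(m^4 - 9*m^3 + 22*m^2 - 32) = (m - 4)*(m + 4)*(m^3 - 5*m^2 + 2*m + 8) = (m - 4)*(m + 1)*(m + 4)*(m^2 - 6*m + 8) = (m - 4)*(m - 2)*(m + 1)*(m + 4)*(m - 4)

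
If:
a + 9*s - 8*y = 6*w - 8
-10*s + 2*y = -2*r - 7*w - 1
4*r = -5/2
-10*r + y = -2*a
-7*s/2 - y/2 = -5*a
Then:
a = -9301/2804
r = -5/8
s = -13441/2804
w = -19409/2804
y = 1077/2804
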